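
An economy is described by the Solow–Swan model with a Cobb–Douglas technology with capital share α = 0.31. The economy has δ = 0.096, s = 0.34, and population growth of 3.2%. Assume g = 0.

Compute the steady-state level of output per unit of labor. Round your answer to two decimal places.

Steady state requires s·f(k) = (n + δ)·k, i.e. s·k^α = (n + δ)·k.
Rearranging, k^(1−α) = s / (n + δ).
k^0.69 = 0.34 / (0.032 + 0.096) = 0.34 / 0.128 = 2.6563
k* = 2.6563^(1/0.69) ≈ 4.1200
y* = (k*)^α = 4.1200^0.31 ≈ 1.5510

y* = 1.55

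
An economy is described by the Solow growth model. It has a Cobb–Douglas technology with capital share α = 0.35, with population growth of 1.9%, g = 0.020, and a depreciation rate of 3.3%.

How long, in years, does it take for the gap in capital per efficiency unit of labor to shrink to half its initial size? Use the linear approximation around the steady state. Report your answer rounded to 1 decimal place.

Near the steady state the convergence rate is λ = (1 − α)(n + g + δ).
λ = (1 − 0.35) × 0.072 = 0.65 × 0.072 = 0.0468
Half-life = ln 2 / λ = 0.6931 / 0.0468 ≈ 14.81 years

about 14.8 years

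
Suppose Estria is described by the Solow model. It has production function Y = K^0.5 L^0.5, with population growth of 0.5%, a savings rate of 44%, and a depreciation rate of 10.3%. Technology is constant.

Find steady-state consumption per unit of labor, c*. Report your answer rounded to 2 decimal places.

Steady state requires s·f(k) = (n + δ)·k, i.e. s·k^α = (n + δ)·k.
Rearranging, k^(1−α) = s / (n + δ).
k^0.5 = 0.44 / (0.005 + 0.103) = 0.44 / 0.108 = 4.0741
k* = 4.0741^(1/0.5) ≈ 16.5983
y* = (k*)^α = 16.5983^0.5 ≈ 4.0741
c* = (1 − s)·y* = (1 − 0.44) × 4.0741 ≈ 2.2815

c* = 2.28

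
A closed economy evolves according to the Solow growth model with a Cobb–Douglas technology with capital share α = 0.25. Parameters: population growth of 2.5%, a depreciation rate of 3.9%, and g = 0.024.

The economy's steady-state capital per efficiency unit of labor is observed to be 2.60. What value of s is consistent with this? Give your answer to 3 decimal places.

Steady state requires s·f(k) = (n + g + δ)·k, i.e. s·k^α = (n + g + δ)·k.
So s / (n + g + δ) = (k*)^(1−α) = 2.60^0.75 = 2.0475.
Therefore s = 2.0475 × (n + g + δ) = 2.0475 × 0.088 = 0.1802.

s ≈ 0.180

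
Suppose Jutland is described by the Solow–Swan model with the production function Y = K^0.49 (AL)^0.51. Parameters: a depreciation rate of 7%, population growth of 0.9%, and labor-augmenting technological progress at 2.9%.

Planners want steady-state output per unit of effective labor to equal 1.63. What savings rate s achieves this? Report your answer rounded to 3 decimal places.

s ≈ 0.180

In steady state, investment equals break-even investment: s·k^α = (n + g + δ)·k.
Since y* = [s/(n + g + δ)]^(α/(1−α)), we have s/(n + g + δ) = (y*)^((1−α)/α) = 1.63^1.0408 = 1.6628.
Therefore s = 1.6628 × (n + g + δ) = 1.6628 × 0.108 = 0.1796.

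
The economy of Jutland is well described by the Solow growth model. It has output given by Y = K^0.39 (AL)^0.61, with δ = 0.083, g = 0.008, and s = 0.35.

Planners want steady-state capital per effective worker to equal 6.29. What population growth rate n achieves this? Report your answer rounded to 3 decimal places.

At the steady state, Δk = 0, so s·k^α = (n + g + δ)·k.
So s / (n + g + δ) = (k*)^(1−α) = 6.29^0.61 = 3.0703.
Therefore n + g + δ = s / 3.0703 = 0.35 / 3.0703 = 0.1140, so n = 0.1140 − 0.091 = 0.0230.

n ≈ 0.023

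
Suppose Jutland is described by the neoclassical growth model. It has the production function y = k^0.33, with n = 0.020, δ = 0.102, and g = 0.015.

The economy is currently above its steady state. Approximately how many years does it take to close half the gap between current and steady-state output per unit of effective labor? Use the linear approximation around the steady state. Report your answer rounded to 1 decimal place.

t_½ ≈ 7.6 years

Near the steady state the convergence rate is λ = (1 − α)(n + g + δ).
λ = (1 − 0.33) × 0.137 = 0.67 × 0.137 = 0.09179
Half-life = ln 2 / λ = 0.6931 / 0.09179 ≈ 7.55 years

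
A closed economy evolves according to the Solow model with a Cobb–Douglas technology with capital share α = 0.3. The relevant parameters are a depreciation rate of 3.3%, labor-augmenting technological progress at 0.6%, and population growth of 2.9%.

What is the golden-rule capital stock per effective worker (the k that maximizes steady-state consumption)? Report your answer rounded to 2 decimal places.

k_gold ≈ 8.33

The golden rule sets f'(k) = n + g + δ, i.e. α·k^(α−1) = n + g + δ.
So k^(1−α) = α / (n + g + δ) = 0.3 / 0.068 = 4.4118.
k_gold = 4.4118^(1/0.7) ≈ 8.3345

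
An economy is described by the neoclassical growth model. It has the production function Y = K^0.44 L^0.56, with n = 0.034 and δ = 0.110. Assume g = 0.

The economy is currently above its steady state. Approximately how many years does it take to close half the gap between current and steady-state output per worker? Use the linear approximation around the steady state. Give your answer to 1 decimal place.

about 8.6 years

Near the steady state the convergence rate is λ = (1 − α)(n + δ).
λ = (1 − 0.44) × 0.144 = 0.56 × 0.144 = 0.08064
Half-life = ln 2 / λ = 0.6931 / 0.08064 ≈ 8.59 years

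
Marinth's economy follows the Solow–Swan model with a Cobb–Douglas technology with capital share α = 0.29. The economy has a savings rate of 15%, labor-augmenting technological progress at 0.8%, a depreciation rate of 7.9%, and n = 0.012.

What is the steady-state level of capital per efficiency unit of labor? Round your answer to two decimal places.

k* ≈ 1.80

In steady state, investment equals break-even investment: s·k^α = (n + g + δ)·k.
Rearranging, k^(1−α) = s / (n + g + δ).
k^0.71 = 0.15 / (0.012 + 0.008 + 0.079) = 0.15 / 0.099 = 1.5152
k* = 1.5152^(1/0.71) ≈ 1.7955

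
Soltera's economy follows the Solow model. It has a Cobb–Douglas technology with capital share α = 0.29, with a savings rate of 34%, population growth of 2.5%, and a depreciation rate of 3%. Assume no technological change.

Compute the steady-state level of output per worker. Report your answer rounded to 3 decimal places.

At the steady state, Δk = 0, so s·k^α = (n + δ)·k.
Rearranging, k^(1−α) = s / (n + δ).
k^0.71 = 0.34 / (0.025 + 0.030) = 0.34 / 0.055 = 6.1818
k* = 6.1818^(1/0.71) ≈ 13.0091
y* = (k*)^α = 13.0091^0.29 ≈ 2.1044

y* = 2.104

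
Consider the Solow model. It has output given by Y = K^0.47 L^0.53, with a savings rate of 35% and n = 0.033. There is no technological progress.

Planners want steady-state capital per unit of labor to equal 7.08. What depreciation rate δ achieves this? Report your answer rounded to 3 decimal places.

At the steady state, Δk = 0, so s·k^α = (n + δ)·k.
So s / (n + δ) = (k*)^(1−α) = 7.08^0.53 = 2.8217.
Therefore n + δ = s / 2.8217 = 0.35 / 2.8217 = 0.1240, so δ = 0.1240 − 0.033 = 0.0910.

δ ≈ 0.091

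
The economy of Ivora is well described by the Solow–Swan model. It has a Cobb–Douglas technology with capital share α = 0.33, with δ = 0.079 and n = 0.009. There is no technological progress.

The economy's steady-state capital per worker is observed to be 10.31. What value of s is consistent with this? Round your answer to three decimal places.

Steady state requires s·f(k) = (n + δ)·k, i.e. s·k^α = (n + δ)·k.
So s / (n + δ) = (k*)^(1−α) = 10.31^0.67 = 4.7740.
Therefore s = 4.7740 × (n + δ) = 4.7740 × 0.088 = 0.4201.

s ≈ 0.420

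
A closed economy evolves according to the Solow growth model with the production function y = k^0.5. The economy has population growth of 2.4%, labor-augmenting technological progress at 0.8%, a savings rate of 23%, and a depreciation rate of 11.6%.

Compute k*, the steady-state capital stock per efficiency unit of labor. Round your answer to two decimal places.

k* ≈ 2.42

Steady state requires s·f(k) = (n + g + δ)·k, i.e. s·k^α = (n + g + δ)·k.
Dividing both sides by k: k^(1−α) = s / (n + g + δ).
k^0.5 = 0.23 / (0.024 + 0.008 + 0.116) = 0.23 / 0.148 = 1.5541
k* = 1.5541^(1/0.5) ≈ 2.4152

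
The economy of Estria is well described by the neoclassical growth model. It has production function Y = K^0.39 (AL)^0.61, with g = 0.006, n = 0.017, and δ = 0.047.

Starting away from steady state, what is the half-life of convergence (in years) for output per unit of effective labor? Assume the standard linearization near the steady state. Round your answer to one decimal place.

Near the steady state the convergence rate is λ = (1 − α)(n + g + δ).
λ = (1 − 0.39) × 0.070 = 0.61 × 0.070 = 0.0427
Half-life = ln 2 / λ = 0.6931 / 0.0427 ≈ 16.23 years

half-life ≈ 16.2 years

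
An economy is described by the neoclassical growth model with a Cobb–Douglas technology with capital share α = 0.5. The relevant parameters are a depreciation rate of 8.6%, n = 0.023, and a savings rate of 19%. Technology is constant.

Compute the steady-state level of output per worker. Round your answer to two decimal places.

In steady state, investment equals break-even investment: s·k^α = (n + δ)·k.
Dividing both sides by k: k^(1−α) = s / (n + δ).
k^0.5 = 0.19 / (0.023 + 0.086) = 0.19 / 0.109 = 1.7431
k* = 1.7431^(1/0.5) ≈ 3.0384
y* = (k*)^α = 3.0384^0.5 ≈ 1.7431

y* = 1.74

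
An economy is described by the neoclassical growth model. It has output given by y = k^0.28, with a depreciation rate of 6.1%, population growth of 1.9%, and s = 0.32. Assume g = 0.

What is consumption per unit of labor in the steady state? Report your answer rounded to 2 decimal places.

c* ≈ 1.17

In steady state, investment equals break-even investment: s·k^α = (n + δ)·k.
Rearranging, k^(1−α) = s / (n + δ).
k^0.72 = 0.32 / (0.019 + 0.061) = 0.32 / 0.080 = 4.0000
k* = 4.0000^(1/0.72) ≈ 6.8580
y* = (k*)^α = 6.8580^0.28 ≈ 1.7145
c* = (1 − s)·y* = (1 − 0.32) × 1.7145 ≈ 1.1659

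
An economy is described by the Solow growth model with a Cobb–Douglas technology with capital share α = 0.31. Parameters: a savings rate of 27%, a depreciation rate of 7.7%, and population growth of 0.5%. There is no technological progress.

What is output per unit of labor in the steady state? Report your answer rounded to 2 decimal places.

Steady state requires s·f(k) = (n + δ)·k, i.e. s·k^α = (n + δ)·k.
Rearranging, k^(1−α) = s / (n + δ).
k^0.69 = 0.27 / (0.005 + 0.077) = 0.27 / 0.082 = 3.2927
k* = 3.2927^(1/0.69) ≈ 5.6244
y* = (k*)^α = 5.6244^0.31 ≈ 1.7081

y* ≈ 1.71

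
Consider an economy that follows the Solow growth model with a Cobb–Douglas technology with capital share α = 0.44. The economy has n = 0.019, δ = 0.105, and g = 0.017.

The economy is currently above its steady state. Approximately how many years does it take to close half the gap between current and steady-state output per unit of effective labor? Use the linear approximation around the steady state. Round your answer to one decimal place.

Near the steady state the convergence rate is λ = (1 − α)(n + g + δ).
λ = (1 − 0.44) × 0.141 = 0.56 × 0.141 = 0.07896
Half-life = ln 2 / λ = 0.6931 / 0.07896 ≈ 8.78 years

about 8.8 years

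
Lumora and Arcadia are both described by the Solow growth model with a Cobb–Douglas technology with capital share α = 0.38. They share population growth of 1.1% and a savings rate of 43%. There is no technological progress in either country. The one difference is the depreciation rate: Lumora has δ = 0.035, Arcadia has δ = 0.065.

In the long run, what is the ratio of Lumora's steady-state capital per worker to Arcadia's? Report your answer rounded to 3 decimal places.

k*_L / k*_A ≈ 2.248

Steady-state k* = [s/(n + δ)]^(1/(1−α)), so the ratio is [ (s_L/(n + δ)_L) / (s_A/(n + δ)_A) ]^1.6129.
s_L/(n + δ)_L = 0.43/0.046 = 9.3478; s_A/(n + δ)_A = 0.43/0.076 = 5.6579.
Ratio = (9.3478/5.6579)^1.6129 = 1.6522^1.6129 ≈ 2.2476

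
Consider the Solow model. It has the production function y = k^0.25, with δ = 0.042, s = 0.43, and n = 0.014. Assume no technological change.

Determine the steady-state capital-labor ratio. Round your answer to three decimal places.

In steady state, investment equals break-even investment: s·k^α = (n + δ)·k.
Dividing both sides by k: k^(1−α) = s / (n + δ).
k^0.75 = 0.43 / (0.014 + 0.042) = 0.43 / 0.056 = 7.6786
k* = 7.6786^(1/0.75) ≈ 15.1487

k* ≈ 15.149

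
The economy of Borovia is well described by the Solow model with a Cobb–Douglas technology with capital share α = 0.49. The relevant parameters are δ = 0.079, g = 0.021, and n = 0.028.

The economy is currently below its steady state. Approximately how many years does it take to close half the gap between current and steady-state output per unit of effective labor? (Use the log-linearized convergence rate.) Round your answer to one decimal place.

half-life ≈ 10.6 years

Near the steady state the convergence rate is λ = (1 − α)(n + g + δ).
λ = (1 − 0.49) × 0.128 = 0.51 × 0.128 = 0.06528
Half-life = ln 2 / λ = 0.6931 / 0.06528 ≈ 10.62 years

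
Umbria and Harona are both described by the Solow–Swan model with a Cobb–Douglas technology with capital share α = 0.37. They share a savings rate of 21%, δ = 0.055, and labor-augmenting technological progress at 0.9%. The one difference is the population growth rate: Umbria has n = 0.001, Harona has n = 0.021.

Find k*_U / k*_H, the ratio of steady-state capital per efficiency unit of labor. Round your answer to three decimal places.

Steady-state k* = [s/(n + g + δ)]^(1/(1−α)), so the ratio is [ (s_U/(n + g + δ)_U) / (s_H/(n + g + δ)_H) ]^1.5873.
s_U/(n + g + δ)_U = 0.21/0.065 = 3.2308; s_H/(n + g + δ)_H = 0.21/0.085 = 2.4706.
Ratio = (3.2308/2.4706)^1.5873 = 1.3077^1.5873 ≈ 1.5309

ratio ≈ 1.531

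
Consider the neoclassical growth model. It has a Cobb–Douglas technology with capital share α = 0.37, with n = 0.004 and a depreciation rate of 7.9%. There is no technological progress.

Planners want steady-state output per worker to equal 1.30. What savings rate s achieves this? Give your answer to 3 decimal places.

In steady state, investment equals break-even investment: s·k^α = (n + δ)·k.
Since y* = [s/(n + δ)]^(α/(1−α)), we have s/(n + δ) = (y*)^((1−α)/α) = 1.30^1.7027 = 1.5632.
Therefore s = 1.5632 × (n + δ) = 1.5632 × 0.083 = 0.1297.

s ≈ 0.130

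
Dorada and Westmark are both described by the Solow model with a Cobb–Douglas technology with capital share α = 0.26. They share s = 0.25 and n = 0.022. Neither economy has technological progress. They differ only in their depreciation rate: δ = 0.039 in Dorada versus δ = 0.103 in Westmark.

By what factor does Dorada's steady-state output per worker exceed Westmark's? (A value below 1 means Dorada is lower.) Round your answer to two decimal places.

Steady-state y* = [s/(n + δ)]^(α/(1−α)), so the ratio is [ (s_D/(n + δ)_D) / (s_W/(n + δ)_W) ]^0.3514.
s_D/(n + δ)_D = 0.25/0.061 = 4.0984; s_W/(n + δ)_W = 0.25/0.125 = 2.0000.
Ratio = (4.0984/2.0000)^0.3514 = 2.0492^0.3514 ≈ 1.2867

ratio ≈ 1.29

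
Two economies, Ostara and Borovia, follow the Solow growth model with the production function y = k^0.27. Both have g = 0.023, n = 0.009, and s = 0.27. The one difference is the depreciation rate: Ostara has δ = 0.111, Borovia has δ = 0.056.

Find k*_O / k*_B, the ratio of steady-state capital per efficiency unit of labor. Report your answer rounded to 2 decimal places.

ratio ≈ 0.51

Steady-state k* = [s/(n + g + δ)]^(1/(1−α)), so the ratio is [ (s_O/(n + g + δ)_O) / (s_B/(n + g + δ)_B) ]^1.3699.
s_O/(n + g + δ)_O = 0.27/0.143 = 1.8881; s_B/(n + g + δ)_B = 0.27/0.088 = 3.0682.
Ratio = (1.8881/3.0682)^1.3699 = 0.6154^1.3699 ≈ 0.5142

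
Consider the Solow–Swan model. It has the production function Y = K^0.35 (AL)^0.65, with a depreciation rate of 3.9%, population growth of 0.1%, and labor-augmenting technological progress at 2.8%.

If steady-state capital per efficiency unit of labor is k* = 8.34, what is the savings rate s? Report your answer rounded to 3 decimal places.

s ≈ 0.270

In steady state, investment equals break-even investment: s·k^α = (n + g + δ)·k.
So s / (n + g + δ) = (k*)^(1−α) = 8.34^0.65 = 3.9697.
Therefore s = 3.9697 × (n + g + δ) = 3.9697 × 0.068 = 0.2699.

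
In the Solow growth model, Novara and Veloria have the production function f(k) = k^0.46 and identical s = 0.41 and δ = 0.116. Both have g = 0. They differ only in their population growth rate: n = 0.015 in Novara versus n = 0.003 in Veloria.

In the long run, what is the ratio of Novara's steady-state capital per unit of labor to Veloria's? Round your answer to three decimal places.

k*_N / k*_V ≈ 0.837

Steady-state k* = [s/(n + δ)]^(1/(1−α)), so the ratio is [ (s_N/(n + δ)_N) / (s_V/(n + δ)_V) ]^1.8519.
s_N/(n + δ)_N = 0.41/0.131 = 3.1298; s_V/(n + δ)_V = 0.41/0.119 = 3.4454.
Ratio = (3.1298/3.4454)^1.8519 = 0.9084^1.8519 ≈ 0.8370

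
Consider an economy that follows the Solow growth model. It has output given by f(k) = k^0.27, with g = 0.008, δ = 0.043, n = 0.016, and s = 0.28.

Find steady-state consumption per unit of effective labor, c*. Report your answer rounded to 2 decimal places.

c* ≈ 1.22

Steady state requires s·f(k) = (n + g + δ)·k, i.e. s·k^α = (n + g + δ)·k.
Dividing both sides by k: k^(1−α) = s / (n + g + δ).
k^0.73 = 0.28 / (0.016 + 0.008 + 0.043) = 0.28 / 0.067 = 4.1791
k* = 4.1791^(1/0.73) ≈ 7.0925
y* = (k*)^α = 7.0925^0.27 ≈ 1.6971
c* = (1 − s)·y* = (1 − 0.28) × 1.6971 ≈ 1.2219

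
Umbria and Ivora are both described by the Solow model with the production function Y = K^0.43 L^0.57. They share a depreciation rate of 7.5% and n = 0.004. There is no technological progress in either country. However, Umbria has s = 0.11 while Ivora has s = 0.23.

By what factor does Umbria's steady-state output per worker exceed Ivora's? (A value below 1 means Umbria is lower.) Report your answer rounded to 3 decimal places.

Steady-state y* = [s/(n + δ)]^(α/(1−α)), so the ratio is [ (s_U/(n + δ)_U) / (s_I/(n + δ)_I) ]^0.7544.
s_U/(n + δ)_U = 0.11/0.079 = 1.3924; s_I/(n + δ)_I = 0.23/0.079 = 2.9114.
Ratio = (1.3924/2.9114)^0.7544 = 0.4783^0.7544 ≈ 0.5733

y*_U / y*_I ≈ 0.573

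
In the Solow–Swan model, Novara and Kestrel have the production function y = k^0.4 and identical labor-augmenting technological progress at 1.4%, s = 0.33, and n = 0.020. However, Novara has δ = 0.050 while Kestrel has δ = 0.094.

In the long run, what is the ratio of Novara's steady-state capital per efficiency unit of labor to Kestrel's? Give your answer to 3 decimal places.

ratio ≈ 2.018

Steady-state k* = [s/(n + g + δ)]^(1/(1−α)), so the ratio is [ (s_N/(n + g + δ)_N) / (s_K/(n + g + δ)_K) ]^1.6667.
s_N/(n + g + δ)_N = 0.33/0.084 = 3.9286; s_K/(n + g + δ)_K = 0.33/0.128 = 2.5781.
Ratio = (3.9286/2.5781)^1.6667 = 1.5238^1.6667 ≈ 2.0178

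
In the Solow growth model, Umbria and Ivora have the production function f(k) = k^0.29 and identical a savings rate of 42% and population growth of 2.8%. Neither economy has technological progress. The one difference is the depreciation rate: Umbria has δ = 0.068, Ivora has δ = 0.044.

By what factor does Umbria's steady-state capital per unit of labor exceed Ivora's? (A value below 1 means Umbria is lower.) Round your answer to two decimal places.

k*_U / k*_I ≈ 0.67

Steady-state k* = [s/(n + δ)]^(1/(1−α)), so the ratio is [ (s_U/(n + δ)_U) / (s_I/(n + δ)_I) ]^1.4085.
s_U/(n + δ)_U = 0.42/0.096 = 4.3750; s_I/(n + δ)_I = 0.42/0.072 = 5.8333.
Ratio = (4.3750/5.8333)^1.4085 = 0.7500^1.4085 ≈ 0.6668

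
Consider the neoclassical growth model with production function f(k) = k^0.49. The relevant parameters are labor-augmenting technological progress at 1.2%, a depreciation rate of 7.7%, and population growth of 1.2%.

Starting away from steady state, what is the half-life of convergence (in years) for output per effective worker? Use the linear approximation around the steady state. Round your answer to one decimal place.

Near the steady state the convergence rate is λ = (1 − α)(n + g + δ).
λ = (1 − 0.49) × 0.101 = 0.51 × 0.101 = 0.05151
Half-life = ln 2 / λ = 0.6931 / 0.05151 ≈ 13.46 years

half-life ≈ 13.5 years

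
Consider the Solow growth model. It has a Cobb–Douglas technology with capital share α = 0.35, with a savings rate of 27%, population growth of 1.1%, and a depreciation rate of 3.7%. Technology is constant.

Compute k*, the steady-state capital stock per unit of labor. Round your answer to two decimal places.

k* = 14.26

In steady state, investment equals break-even investment: s·k^α = (n + δ)·k.
Dividing both sides by k: k^(1−α) = s / (n + δ).
k^0.65 = 0.27 / (0.011 + 0.037) = 0.27 / 0.048 = 5.6250
k* = 5.6250^(1/0.65) ≈ 14.2572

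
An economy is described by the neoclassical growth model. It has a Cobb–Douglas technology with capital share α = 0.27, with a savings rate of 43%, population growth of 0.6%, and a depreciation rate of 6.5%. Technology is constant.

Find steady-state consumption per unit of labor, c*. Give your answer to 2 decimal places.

c* ≈ 1.11

At the steady state, Δk = 0, so s·k^α = (n + δ)·k.
Rearranging, k^(1−α) = s / (n + δ).
k^0.73 = 0.43 / (0.006 + 0.065) = 0.43 / 0.071 = 6.0563
k* = 6.0563^(1/0.73) ≈ 11.7901
y* = (k*)^α = 11.7901^0.27 ≈ 1.9467
c* = (1 − s)·y* = (1 − 0.43) × 1.9467 ≈ 1.1096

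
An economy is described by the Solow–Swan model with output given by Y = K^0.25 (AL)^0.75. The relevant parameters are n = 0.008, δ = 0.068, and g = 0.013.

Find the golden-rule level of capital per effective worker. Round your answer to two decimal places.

k_gold ≈ 3.96

The golden rule sets f'(k) = n + g + δ, i.e. α·k^(α−1) = n + g + δ.
So k^(1−α) = α / (n + g + δ) = 0.25 / 0.089 = 2.8090.
k_gold = 2.8090^(1/0.75) ≈ 3.9634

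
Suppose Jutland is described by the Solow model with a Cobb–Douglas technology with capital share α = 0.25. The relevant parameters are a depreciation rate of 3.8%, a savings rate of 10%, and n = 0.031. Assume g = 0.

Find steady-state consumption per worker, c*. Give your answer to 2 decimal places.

At the steady state, Δk = 0, so s·k^α = (n + δ)·k.
Dividing both sides by k: k^(1−α) = s / (n + δ).
k^0.75 = 0.10 / (0.031 + 0.038) = 0.10 / 0.069 = 1.4493
k* = 1.4493^(1/0.75) ≈ 1.6401
y* = (k*)^α = 1.6401^0.25 ≈ 1.1317
c* = (1 − s)·y* = (1 − 0.10) × 1.1317 ≈ 1.0185

c* ≈ 1.02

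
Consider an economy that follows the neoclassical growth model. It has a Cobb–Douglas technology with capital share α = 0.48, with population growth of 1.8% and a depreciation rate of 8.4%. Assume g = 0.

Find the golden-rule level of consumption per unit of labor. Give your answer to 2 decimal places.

At the golden rule, f'(k) = n + δ, so α·k^(α−1) = n + δ and k_gold = (α/(n + δ))^(1/(1−α)).
k_gold = (0.48/0.102)^(1/0.52) = 4.7059^1.9231 ≈ 19.6589
c_gold = f(k_gold) − (n + δ)·k_gold = 4.1774 − 0.102×19.6589 ≈ 2.1722

c_gold ≈ 2.17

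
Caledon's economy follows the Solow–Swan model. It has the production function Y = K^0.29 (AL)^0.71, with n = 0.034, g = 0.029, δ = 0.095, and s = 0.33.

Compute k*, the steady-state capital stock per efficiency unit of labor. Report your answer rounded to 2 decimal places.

k* = 2.82

In steady state, investment equals break-even investment: s·k^α = (n + g + δ)·k.
Rearranging, k^(1−α) = s / (n + g + δ).
k^0.71 = 0.33 / (0.034 + 0.029 + 0.095) = 0.33 / 0.158 = 2.0886
k* = 2.0886^(1/0.71) ≈ 2.8216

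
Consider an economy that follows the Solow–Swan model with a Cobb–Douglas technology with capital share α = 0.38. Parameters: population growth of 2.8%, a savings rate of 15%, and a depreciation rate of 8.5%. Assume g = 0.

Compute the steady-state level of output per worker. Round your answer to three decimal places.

Steady state requires s·f(k) = (n + δ)·k, i.e. s·k^α = (n + δ)·k.
Rearranging, k^(1−α) = s / (n + δ).
k^0.62 = 0.15 / (0.028 + 0.085) = 0.15 / 0.113 = 1.3274
k* = 1.3274^(1/0.62) ≈ 1.5790
y* = (k*)^α = 1.5790^0.38 ≈ 1.1896

y* ≈ 1.190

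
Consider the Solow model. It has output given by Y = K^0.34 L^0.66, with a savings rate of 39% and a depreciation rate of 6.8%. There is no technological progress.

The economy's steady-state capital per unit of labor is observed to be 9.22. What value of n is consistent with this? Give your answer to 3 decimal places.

Steady state requires s·f(k) = (n + δ)·k, i.e. s·k^α = (n + δ)·k.
So s / (n + δ) = (k*)^(1−α) = 9.22^0.66 = 4.3323.
Therefore n + δ = s / 4.3323 = 0.39 / 4.3323 = 0.0900, so n = 0.0900 − 0.068 = 0.0220.

n ≈ 0.022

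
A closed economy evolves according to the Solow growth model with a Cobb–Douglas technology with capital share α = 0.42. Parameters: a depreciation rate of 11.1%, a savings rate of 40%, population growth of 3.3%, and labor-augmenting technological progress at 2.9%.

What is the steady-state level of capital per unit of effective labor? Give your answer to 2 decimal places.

k* = 4.24

In steady state, investment equals break-even investment: s·k^α = (n + g + δ)·k.
Rearranging, k^(1−α) = s / (n + g + δ).
k^0.58 = 0.40 / (0.033 + 0.029 + 0.111) = 0.40 / 0.173 = 2.3121
k* = 2.3121^(1/0.58) ≈ 4.2423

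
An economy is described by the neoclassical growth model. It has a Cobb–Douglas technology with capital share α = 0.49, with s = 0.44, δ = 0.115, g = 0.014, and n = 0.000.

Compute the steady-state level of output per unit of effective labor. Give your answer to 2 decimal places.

y* ≈ 3.25

In steady state, investment equals break-even investment: s·k^α = (n + g + δ)·k.
Rearranging, k^(1−α) = s / (n + g + δ).
k^0.51 = 0.44 / (0.000 + 0.014 + 0.115) = 0.44 / 0.129 = 3.4109
k* = 3.4109^(1/0.51) ≈ 11.0877
y* = (k*)^α = 11.0877^0.49 ≈ 3.2507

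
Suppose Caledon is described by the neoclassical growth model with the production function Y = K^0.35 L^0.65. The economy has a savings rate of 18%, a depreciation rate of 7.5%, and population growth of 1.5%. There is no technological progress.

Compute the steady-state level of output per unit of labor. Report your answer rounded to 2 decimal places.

y* ≈ 1.45

In steady state, investment equals break-even investment: s·k^α = (n + δ)·k.
Dividing both sides by k: k^(1−α) = s / (n + δ).
k^0.65 = 0.18 / (0.015 + 0.075) = 0.18 / 0.090 = 2.0000
k* = 2.0000^(1/0.65) ≈ 2.9048
y* = (k*)^α = 2.9048^0.35 ≈ 1.4524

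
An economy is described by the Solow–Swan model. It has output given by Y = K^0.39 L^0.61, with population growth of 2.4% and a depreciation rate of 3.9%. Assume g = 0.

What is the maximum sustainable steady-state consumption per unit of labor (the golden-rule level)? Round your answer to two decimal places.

At the golden rule, f'(k) = n + δ, so α·k^(α−1) = n + δ and k_gold = (α/(n + δ))^(1/(1−α)).
k_gold = (0.39/0.063)^(1/0.61) = 6.1905^1.6393 ≈ 19.8553
c_gold = f(k_gold) − (n + δ)·k_gold = 3.2075 − 0.063×19.8553 ≈ 1.9566

c_gold ≈ 1.96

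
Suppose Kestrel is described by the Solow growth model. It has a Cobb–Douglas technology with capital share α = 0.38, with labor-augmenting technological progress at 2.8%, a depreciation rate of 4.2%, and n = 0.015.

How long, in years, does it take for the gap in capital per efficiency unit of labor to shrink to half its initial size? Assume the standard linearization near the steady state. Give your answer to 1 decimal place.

Near the steady state the convergence rate is λ = (1 − α)(n + g + δ).
λ = (1 − 0.38) × 0.085 = 0.62 × 0.085 = 0.0527
Half-life = ln 2 / λ = 0.6931 / 0.0527 ≈ 13.15 years

half-life ≈ 13.2 years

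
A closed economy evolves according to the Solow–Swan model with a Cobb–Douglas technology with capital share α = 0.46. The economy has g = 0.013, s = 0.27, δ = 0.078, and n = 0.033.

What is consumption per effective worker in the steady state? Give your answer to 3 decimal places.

Steady state requires s·f(k) = (n + g + δ)·k, i.e. s·k^α = (n + g + δ)·k.
Dividing both sides by k: k^(1−α) = s / (n + g + δ).
k^0.54 = 0.27 / (0.033 + 0.013 + 0.078) = 0.27 / 0.124 = 2.1774
k* = 2.1774^(1/0.54) ≈ 4.2249
y* = (k*)^α = 4.2249^0.46 ≈ 1.9403
c* = (1 − s)·y* = (1 − 0.27) × 1.9403 ≈ 1.4164

c* = 1.416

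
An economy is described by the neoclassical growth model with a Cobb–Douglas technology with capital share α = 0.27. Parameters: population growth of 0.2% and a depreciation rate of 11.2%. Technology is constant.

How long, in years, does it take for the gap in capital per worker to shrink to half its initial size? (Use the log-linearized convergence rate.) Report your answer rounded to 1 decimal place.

Near the steady state the convergence rate is λ = (1 − α)(n + δ).
λ = (1 − 0.27) × 0.114 = 0.73 × 0.114 = 0.08322
Half-life = ln 2 / λ = 0.6931 / 0.08322 ≈ 8.33 years

about 8.3 years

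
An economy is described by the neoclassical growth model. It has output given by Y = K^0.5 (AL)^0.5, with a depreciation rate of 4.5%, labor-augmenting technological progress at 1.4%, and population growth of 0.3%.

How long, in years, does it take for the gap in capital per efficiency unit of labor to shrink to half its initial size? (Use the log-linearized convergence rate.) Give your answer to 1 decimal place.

half-life ≈ 22.4 years

Near the steady state the convergence rate is λ = (1 − α)(n + g + δ).
λ = (1 − 0.5) × 0.062 = 0.5 × 0.062 = 0.0310
Half-life = ln 2 / λ = 0.6931 / 0.0310 ≈ 22.36 years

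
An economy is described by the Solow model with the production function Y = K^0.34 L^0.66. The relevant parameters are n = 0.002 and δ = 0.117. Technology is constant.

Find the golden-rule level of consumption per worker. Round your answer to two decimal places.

At the golden rule, f'(k) = n + δ, so α·k^(α−1) = n + δ and k_gold = (α/(n + δ))^(1/(1−α)).
k_gold = (0.34/0.119)^(1/0.66) = 2.8571^1.5152 ≈ 4.9070
c_gold = f(k_gold) − (n + δ)·k_gold = 1.7174 − 0.119×4.9070 ≈ 1.1335

c_gold ≈ 1.13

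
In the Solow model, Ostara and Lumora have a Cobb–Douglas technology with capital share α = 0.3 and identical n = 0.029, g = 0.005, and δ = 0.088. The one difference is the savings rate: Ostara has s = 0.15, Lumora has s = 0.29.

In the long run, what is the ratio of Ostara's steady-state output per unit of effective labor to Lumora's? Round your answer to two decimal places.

y*_O / y*_L ≈ 0.75

Steady-state y* = [s/(n + g + δ)]^(α/(1−α)), so the ratio is [ (s_O/(n + g + δ)_O) / (s_L/(n + g + δ)_L) ]^0.4286.
s_O/(n + g + δ)_O = 0.15/0.122 = 1.2295; s_L/(n + g + δ)_L = 0.29/0.122 = 2.3770.
Ratio = (1.2295/2.3770)^0.4286 = 0.5172^0.4286 ≈ 0.7538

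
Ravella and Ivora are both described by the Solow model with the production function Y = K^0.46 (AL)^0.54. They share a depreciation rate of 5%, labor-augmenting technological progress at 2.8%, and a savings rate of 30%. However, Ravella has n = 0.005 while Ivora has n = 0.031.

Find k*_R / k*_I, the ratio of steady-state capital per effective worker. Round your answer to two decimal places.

Steady-state k* = [s/(n + g + δ)]^(1/(1−α)), so the ratio is [ (s_R/(n + g + δ)_R) / (s_I/(n + g + δ)_I) ]^1.8519.
s_R/(n + g + δ)_R = 0.30/0.083 = 3.6145; s_I/(n + g + δ)_I = 0.30/0.109 = 2.7523.
Ratio = (3.6145/2.7523)^1.8519 = 1.3133^1.8519 ≈ 1.6565

k*_R / k*_I ≈ 1.66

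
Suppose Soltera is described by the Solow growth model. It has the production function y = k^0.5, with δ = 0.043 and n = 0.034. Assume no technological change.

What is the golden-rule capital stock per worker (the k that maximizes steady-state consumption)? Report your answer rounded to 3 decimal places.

The golden rule sets f'(k) = n + δ, i.e. α·k^(α−1) = n + δ.
So k^(1−α) = α / (n + δ) = 0.5 / 0.077 = 6.4935.
k_gold = 6.4935^(1/0.5) ≈ 42.1655

k_gold ≈ 42.166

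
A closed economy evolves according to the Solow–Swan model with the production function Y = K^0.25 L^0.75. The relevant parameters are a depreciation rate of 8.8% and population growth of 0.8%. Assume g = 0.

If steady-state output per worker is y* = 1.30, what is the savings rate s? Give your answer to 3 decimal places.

s ≈ 0.211

In steady state, investment equals break-even investment: s·k^α = (n + δ)·k.
Since y* = [s/(n + δ)]^(α/(1−α)), we have s/(n + δ) = (y*)^((1−α)/α) = 1.30^3 = 2.1970.
Therefore s = 2.1970 × (n + δ) = 2.1970 × 0.096 = 0.2109.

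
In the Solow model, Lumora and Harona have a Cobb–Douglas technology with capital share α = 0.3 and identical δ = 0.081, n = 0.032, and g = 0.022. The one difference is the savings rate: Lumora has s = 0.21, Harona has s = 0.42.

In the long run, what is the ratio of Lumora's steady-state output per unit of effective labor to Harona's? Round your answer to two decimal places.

Steady-state y* = [s/(n + g + δ)]^(α/(1−α)), so the ratio is [ (s_L/(n + g + δ)_L) / (s_H/(n + g + δ)_H) ]^0.4286.
s_L/(n + g + δ)_L = 0.21/0.135 = 1.5556; s_H/(n + g + δ)_H = 0.42/0.135 = 3.1111.
Ratio = (1.5556/3.1111)^0.4286 = 0.5000^0.4286 ≈ 0.7430

y*_L / y*_H ≈ 0.74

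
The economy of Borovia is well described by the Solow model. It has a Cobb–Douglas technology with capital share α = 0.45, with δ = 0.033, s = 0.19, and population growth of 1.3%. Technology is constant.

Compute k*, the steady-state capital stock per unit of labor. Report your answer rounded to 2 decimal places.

k* ≈ 13.18

At the steady state, Δk = 0, so s·k^α = (n + δ)·k.
Dividing both sides by k: k^(1−α) = s / (n + δ).
k^0.55 = 0.19 / (0.013 + 0.033) = 0.19 / 0.046 = 4.1304
k* = 4.1304^(1/0.55) ≈ 13.1821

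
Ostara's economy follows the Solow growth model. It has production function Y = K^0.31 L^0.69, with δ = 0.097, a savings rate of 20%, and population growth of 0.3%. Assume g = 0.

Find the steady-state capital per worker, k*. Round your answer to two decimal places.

k* = 2.73

Steady state requires s·f(k) = (n + δ)·k, i.e. s·k^α = (n + δ)·k.
Dividing both sides by k: k^(1−α) = s / (n + δ).
k^0.69 = 0.20 / (0.003 + 0.097) = 0.20 / 0.100 = 2.0000
k* = 2.0000^(1/0.69) ≈ 2.7307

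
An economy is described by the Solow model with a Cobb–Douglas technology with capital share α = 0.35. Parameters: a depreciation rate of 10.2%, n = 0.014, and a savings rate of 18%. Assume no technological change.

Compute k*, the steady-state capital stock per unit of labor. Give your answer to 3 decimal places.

k* ≈ 1.966

Steady state requires s·f(k) = (n + δ)·k, i.e. s·k^α = (n + δ)·k.
Rearranging, k^(1−α) = s / (n + δ).
k^0.65 = 0.18 / (0.014 + 0.102) = 0.18 / 0.116 = 1.5517
k* = 1.5517^(1/0.65) ≈ 1.9659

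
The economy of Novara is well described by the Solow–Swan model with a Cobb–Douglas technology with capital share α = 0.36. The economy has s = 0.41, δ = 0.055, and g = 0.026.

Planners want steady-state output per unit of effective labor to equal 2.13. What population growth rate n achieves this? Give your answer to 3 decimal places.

n ≈ 0.026

Steady state requires s·f(k) = (n + g + δ)·k, i.e. s·k^α = (n + g + δ)·k.
Since y* = [s/(n + g + δ)]^(α/(1−α)), we have s/(n + g + δ) = (y*)^((1−α)/α) = 2.13^1.7778 = 3.8352.
Therefore n + g + δ = s / 3.8352 = 0.41 / 3.8352 = 0.1069, so n = 0.1069 − 0.081 = 0.0259.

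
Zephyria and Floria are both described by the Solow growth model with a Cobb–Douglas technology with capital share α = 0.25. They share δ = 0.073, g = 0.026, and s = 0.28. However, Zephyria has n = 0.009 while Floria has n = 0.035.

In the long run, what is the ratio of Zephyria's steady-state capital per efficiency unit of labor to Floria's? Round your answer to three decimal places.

ratio ≈ 1.333

Steady-state k* = [s/(n + g + δ)]^(1/(1−α)), so the ratio is [ (s_Z/(n + g + δ)_Z) / (s_F/(n + g + δ)_F) ]^1.3333.
s_Z/(n + g + δ)_Z = 0.28/0.108 = 2.5926; s_F/(n + g + δ)_F = 0.28/0.134 = 2.0896.
Ratio = (2.5926/2.0896)^1.3333 = 1.2407^1.3333 ≈ 1.3332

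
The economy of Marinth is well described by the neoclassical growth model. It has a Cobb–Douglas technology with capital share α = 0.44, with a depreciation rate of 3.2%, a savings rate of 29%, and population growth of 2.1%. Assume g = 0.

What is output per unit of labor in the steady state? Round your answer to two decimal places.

y* ≈ 3.80

At the steady state, Δk = 0, so s·k^α = (n + δ)·k.
Rearranging, k^(1−α) = s / (n + δ).
k^0.56 = 0.29 / (0.021 + 0.032) = 0.29 / 0.053 = 5.4717
k* = 5.4717^(1/0.56) ≈ 20.8006
y* = (k*)^α = 20.8006^0.44 ≈ 3.8015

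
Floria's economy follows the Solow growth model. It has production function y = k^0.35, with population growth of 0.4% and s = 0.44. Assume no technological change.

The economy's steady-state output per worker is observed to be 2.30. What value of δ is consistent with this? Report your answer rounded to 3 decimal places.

δ ≈ 0.090

Steady state requires s·f(k) = (n + δ)·k, i.e. s·k^α = (n + δ)·k.
Since y* = [s/(n + δ)]^(α/(1−α)), we have s/(n + δ) = (y*)^((1−α)/α) = 2.30^1.8571 = 4.6964.
Therefore n + δ = s / 4.6964 = 0.44 / 4.6964 = 0.0937, so δ = 0.0937 − 0.004 = 0.0897.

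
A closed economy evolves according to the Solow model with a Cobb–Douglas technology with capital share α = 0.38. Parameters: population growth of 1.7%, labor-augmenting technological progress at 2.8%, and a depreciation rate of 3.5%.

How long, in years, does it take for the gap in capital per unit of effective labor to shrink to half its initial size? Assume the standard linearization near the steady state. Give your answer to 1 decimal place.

Near the steady state the convergence rate is λ = (1 − α)(n + g + δ).
λ = (1 − 0.38) × 0.080 = 0.62 × 0.080 = 0.0496
Half-life = ln 2 / λ = 0.6931 / 0.0496 ≈ 13.97 years

half-life ≈ 14.0 years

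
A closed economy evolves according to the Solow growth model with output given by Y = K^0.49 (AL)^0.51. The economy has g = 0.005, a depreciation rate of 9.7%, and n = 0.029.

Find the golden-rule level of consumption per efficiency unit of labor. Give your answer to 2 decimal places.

c_gold ≈ 1.81

At the golden rule, f'(k) = n + g + δ, so α·k^(α−1) = n + g + δ and k_gold = (α/(n + g + δ))^(1/(1−α)).
k_gold = (0.49/0.131)^(1/0.51) = 3.7405^1.9608 ≈ 13.2862
c_gold = f(k_gold) − (n + g + δ)·k_gold = 3.5519 − 0.131×13.2862 ≈ 1.8114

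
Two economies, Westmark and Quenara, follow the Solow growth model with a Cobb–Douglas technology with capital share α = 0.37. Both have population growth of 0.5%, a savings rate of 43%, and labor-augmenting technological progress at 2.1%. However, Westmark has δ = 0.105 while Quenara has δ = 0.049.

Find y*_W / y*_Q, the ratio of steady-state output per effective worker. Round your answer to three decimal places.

ratio ≈ 0.721

Steady-state y* = [s/(n + g + δ)]^(α/(1−α)), so the ratio is [ (s_W/(n + g + δ)_W) / (s_Q/(n + g + δ)_Q) ]^0.5873.
s_W/(n + g + δ)_W = 0.43/0.131 = 3.2824; s_Q/(n + g + δ)_Q = 0.43/0.075 = 5.7333.
Ratio = (3.2824/5.7333)^0.5873 = 0.5725^0.5873 ≈ 0.7207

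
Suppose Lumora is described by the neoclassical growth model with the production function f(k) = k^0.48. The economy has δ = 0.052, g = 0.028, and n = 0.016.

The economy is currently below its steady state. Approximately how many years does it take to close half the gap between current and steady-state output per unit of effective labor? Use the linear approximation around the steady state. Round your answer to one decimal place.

Near the steady state the convergence rate is λ = (1 − α)(n + g + δ).
λ = (1 − 0.48) × 0.096 = 0.52 × 0.096 = 0.04992
Half-life = ln 2 / λ = 0.6931 / 0.04992 ≈ 13.88 years

half-life ≈ 13.9 years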